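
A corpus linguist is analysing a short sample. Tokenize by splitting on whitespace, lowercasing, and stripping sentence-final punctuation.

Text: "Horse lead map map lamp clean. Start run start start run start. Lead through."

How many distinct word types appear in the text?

Distinct types: {clean, horse, lamp, lead, map, run, start, through}
V = 8

8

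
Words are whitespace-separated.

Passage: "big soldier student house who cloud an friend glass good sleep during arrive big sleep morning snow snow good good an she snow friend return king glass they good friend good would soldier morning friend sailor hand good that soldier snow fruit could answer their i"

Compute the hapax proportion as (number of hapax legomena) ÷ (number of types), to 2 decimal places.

Frequencies: good:6, friend:4, snow:4, soldier:3, big:2, an:2, glass:2, sleep:2, morning:2, student:1, house:1, who:1, cloud:1, during:1, arrive:1, she:1, return:1, king:1, they:1, would:1, … (8 more, each freq 1)
Hapax count = 19; type count = 28.
Ratio = 19 / 28 = 0.68

0.68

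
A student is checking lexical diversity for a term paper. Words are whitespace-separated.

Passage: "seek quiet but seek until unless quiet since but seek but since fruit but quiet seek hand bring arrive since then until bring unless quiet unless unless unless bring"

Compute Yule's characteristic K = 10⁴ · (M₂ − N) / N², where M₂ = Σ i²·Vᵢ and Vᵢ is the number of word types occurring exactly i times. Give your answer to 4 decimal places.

832.3424

Frequencies: unless:5, seek:4, quiet:4, but:4, since:3, bring:3, until:2, fruit:1, hand:1, arrive:1, then:1
N = 29. Frequency spectrum: V_1=4, V_2=1, V_3=2, V_4=3, V_5=1
M₂ = 1²·4 + 2²·1 + 3²·2 + 4²·3 + 5²·1 = 99
K = 10000 × (99 − 29) / 29² = 832.3424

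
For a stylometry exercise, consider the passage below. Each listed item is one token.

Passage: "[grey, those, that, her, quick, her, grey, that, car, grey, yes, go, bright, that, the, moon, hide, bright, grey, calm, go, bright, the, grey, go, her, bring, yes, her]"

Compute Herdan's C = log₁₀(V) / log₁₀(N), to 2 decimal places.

0.78

N = 29, V = 14.
log₁₀(V) = 1.146128, log₁₀(N) = 1.462398
C = 1.146128 / 1.462398 = 0.78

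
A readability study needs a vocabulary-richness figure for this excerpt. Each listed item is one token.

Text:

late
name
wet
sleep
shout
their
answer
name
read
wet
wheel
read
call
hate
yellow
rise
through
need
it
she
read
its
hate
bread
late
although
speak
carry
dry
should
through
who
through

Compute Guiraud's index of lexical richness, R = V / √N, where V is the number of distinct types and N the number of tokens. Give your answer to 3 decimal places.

4.352

N = 33, V = 25.
√N = 5.744563
R = 25 / 5.744563 = 4.352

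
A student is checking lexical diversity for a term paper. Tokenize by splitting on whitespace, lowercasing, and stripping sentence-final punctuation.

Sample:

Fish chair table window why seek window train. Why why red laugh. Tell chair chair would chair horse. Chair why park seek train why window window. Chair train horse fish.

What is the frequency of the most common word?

Frequencies: chair:6, why:5, window:4, train:3, fish:2, seek:2, horse:2, table:1, red:1, laugh:1, tell:1, would:1, park:1
Most common: 'chair' with frequency 6.

6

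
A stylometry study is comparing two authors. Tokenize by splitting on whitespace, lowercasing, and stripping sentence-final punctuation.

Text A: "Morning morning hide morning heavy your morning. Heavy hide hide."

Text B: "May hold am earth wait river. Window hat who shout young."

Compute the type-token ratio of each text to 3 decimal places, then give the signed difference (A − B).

-0.600

TTR(A) = 4/10 = 0.400
TTR(B) = 11/11 = 1.000
Difference = 0.400 − 1.000 = -0.600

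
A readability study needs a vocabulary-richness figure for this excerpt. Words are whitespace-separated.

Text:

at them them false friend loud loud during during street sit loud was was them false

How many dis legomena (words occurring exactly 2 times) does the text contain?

Frequencies: them:3, loud:3, false:2, during:2, was:2, at:1, friend:1, street:1, sit:1
Words with frequency 2: during, false, was

3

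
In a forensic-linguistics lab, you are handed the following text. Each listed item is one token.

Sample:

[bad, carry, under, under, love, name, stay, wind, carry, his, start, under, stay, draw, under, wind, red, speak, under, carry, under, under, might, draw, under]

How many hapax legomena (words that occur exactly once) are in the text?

Frequencies: under:8, carry:3, stay:2, wind:2, draw:2, bad:1, love:1, name:1, his:1, start:1, red:1, speak:1, might:1
Hapax (freq=1): bad, his, love, might, name, red, speak, start

8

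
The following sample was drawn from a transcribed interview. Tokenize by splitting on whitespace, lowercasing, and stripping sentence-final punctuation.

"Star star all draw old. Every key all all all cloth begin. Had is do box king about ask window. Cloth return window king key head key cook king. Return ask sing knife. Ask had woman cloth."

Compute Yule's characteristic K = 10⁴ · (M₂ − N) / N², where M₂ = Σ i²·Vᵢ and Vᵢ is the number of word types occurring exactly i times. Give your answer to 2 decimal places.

Frequencies: all:4, key:3, cloth:3, king:3, ask:3, star:2, had:2, window:2, return:2, draw:1, old:1, every:1, begin:1, is:1, do:1, box:1, about:1, head:1, cook:1, sing:1, … (2 more, each freq 1)
N = 37. Frequency spectrum: V_1=13, V_2=4, V_3=4, V_4=1
M₂ = 1²·13 + 2²·4 + 3²·4 + 4²·1 = 81
K = 10000 × (81 − 37) / 37² = 321.40

321.40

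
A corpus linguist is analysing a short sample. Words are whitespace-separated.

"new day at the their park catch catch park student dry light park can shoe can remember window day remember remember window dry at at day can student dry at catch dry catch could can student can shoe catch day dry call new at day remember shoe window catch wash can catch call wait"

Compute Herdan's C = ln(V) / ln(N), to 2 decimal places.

N = 54, V = 18.
ln(V) = 2.890372, ln(N) = 3.988984
C = 2.890372 / 3.988984 = 0.72

0.72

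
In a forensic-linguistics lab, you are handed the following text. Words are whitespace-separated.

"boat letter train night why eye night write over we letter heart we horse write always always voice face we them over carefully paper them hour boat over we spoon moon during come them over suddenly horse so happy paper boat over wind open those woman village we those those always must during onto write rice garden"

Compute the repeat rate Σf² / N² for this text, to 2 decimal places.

Frequencies: over:5, we:5, boat:3, write:3, always:3, them:3, those:3, letter:2, night:2, horse:2, paper:2, during:2, train:1, why:1, eye:1, heart:1, voice:1, face:1, carefully:1, hour:1, … (14 more, each freq 1)
Σf² = 137; N² = 3249
Repeat rate = 137 / 3249 = 0.04

0.04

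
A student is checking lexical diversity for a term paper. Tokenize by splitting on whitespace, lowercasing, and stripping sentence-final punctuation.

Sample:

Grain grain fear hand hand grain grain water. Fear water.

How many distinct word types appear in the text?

Distinct types: {fear, grain, hand, water}
V = 4

4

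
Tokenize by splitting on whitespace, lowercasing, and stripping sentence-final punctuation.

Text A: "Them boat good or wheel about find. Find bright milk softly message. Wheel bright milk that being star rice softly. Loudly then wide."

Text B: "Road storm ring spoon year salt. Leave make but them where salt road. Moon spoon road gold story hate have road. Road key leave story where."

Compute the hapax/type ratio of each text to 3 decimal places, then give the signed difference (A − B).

0.075

A: hapax=13, V=18, ratio=0.722
B: hapax=11, V=17, ratio=0.647
Difference = 0.722 − 0.647 = 0.075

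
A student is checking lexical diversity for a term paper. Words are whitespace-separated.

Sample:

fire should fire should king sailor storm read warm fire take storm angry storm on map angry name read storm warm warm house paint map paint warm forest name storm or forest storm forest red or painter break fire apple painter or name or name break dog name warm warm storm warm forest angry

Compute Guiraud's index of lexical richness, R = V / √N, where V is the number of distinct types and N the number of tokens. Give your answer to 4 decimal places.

N = 54, V = 21.
√N = 7.348469
R = 21 / 7.348469 = 2.8577

2.8577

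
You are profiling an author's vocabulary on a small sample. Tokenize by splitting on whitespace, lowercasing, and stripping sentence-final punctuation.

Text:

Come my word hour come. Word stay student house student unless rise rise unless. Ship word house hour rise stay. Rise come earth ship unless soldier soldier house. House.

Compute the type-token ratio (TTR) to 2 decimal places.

0.41

N = 29 tokens, V = 12 types.
TTR = V / N = 12 / 29 = 0.41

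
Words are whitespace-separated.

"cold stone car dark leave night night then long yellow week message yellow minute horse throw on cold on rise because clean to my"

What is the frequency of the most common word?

2

Frequencies: cold:2, night:2, yellow:2, on:2, stone:1, car:1, dark:1, leave:1, then:1, long:1, week:1, message:1, minute:1, horse:1, throw:1, rise:1, because:1, clean:1, to:1, my:1
Most common: 'cold' with frequency 2.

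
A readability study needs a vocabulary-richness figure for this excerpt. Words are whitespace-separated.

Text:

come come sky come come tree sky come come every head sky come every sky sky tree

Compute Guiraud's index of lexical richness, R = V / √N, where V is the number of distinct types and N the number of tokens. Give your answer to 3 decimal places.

N = 17, V = 5.
√N = 4.123106
R = 5 / 4.123106 = 1.213

1.213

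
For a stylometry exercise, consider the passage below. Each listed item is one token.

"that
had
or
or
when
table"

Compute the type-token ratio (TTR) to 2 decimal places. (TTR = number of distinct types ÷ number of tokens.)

0.83

N = 6 tokens, V = 5 types.
TTR = V / N = 5 / 6 = 0.83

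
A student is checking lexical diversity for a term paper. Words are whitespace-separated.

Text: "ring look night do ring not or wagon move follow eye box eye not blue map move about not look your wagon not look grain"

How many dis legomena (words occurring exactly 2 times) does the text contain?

4

Frequencies: not:4, look:3, ring:2, wagon:2, move:2, eye:2, night:1, do:1, or:1, follow:1, box:1, blue:1, map:1, about:1, your:1, grain:1
Words with frequency 2: eye, move, ring, wagon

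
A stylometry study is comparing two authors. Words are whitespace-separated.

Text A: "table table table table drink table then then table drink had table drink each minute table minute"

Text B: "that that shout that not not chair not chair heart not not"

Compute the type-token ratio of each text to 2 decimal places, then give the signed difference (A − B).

-0.07

TTR(A) = 6/17 = 0.35
TTR(B) = 5/12 = 0.42
Difference = 0.35 − 0.42 = -0.07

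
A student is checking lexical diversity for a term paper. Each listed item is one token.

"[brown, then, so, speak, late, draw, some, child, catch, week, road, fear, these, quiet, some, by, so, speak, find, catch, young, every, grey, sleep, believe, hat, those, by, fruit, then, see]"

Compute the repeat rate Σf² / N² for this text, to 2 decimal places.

Frequencies: then:2, so:2, speak:2, some:2, catch:2, by:2, brown:1, late:1, draw:1, child:1, week:1, road:1, fear:1, these:1, quiet:1, find:1, young:1, every:1, grey:1, sleep:1, … (5 more, each freq 1)
Σf² = 43; N² = 961
Repeat rate = 43 / 961 = 0.04

0.04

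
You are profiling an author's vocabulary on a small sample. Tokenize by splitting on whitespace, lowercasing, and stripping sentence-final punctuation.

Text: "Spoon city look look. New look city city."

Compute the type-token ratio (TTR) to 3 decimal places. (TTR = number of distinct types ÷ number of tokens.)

0.500

N = 8 tokens, V = 4 types.
TTR = V / N = 4 / 8 = 0.500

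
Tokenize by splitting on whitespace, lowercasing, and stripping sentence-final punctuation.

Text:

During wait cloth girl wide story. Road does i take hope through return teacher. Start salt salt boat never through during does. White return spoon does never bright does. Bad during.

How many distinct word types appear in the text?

22

Distinct types: {bad, boat, bright, cloth, does, during, girl, hope, i, never, return, road, salt, spoon, start, story, take, teacher, through, wait, white, wide}
V = 22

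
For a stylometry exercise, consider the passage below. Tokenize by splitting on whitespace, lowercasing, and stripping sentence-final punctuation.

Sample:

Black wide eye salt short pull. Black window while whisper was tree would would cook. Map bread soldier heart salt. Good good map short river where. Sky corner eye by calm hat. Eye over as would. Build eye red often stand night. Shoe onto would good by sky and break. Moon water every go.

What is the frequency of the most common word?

4

Frequencies: eye:4, would:4, good:3, black:2, salt:2, short:2, map:2, sky:2, by:2, wide:1, pull:1, window:1, while:1, whisper:1, was:1, tree:1, cook:1, bread:1, soldier:1, heart:1, … (20 more, each freq 1)
Most common: 'eye' with frequency 4.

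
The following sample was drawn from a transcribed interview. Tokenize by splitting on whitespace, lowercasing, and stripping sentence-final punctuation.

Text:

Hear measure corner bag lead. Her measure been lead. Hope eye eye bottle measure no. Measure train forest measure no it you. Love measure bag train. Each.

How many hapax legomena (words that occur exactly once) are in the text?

11

Frequencies: measure:6, bag:2, lead:2, eye:2, no:2, train:2, hear:1, corner:1, her:1, been:1, hope:1, bottle:1, forest:1, it:1, you:1, love:1, each:1
Hapax (freq=1): been, bottle, corner, each, forest, hear, her, hope, it, love, you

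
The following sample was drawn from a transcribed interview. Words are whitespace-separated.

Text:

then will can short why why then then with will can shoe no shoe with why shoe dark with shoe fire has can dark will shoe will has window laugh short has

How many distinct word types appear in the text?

13

Distinct types: {can, dark, fire, has, laugh, no, shoe, short, then, why, will, window, with}
V = 13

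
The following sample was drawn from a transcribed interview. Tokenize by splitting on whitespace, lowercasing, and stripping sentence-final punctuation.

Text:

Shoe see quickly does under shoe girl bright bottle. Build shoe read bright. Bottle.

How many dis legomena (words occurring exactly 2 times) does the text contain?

Frequencies: shoe:3, bright:2, bottle:2, see:1, quickly:1, does:1, under:1, girl:1, build:1, read:1
Words with frequency 2: bottle, bright

2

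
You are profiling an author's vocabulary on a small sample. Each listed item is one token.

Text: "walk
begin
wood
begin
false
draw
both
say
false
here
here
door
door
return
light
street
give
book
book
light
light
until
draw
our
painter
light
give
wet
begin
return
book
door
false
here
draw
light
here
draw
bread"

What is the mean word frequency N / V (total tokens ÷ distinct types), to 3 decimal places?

N = 39 tokens, V = 19 types.
Mean frequency = N / V = 39 / 19 = 2.053

2.053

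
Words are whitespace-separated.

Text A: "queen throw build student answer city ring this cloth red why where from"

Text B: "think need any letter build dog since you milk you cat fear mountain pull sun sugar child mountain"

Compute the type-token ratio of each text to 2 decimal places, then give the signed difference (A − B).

0.11

TTR(A) = 13/13 = 1.00
TTR(B) = 16/18 = 0.89
Difference = 1.00 − 0.89 = 0.11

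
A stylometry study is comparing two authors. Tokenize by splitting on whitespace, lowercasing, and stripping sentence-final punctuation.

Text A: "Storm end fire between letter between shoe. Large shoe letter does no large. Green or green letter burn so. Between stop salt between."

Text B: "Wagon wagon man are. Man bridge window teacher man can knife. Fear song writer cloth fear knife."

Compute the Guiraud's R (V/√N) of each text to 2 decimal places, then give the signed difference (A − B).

0.22

A: V=15, N=23, R=3.13
B: V=12, N=17, R=2.91
Difference = 3.13 − 2.91 = 0.22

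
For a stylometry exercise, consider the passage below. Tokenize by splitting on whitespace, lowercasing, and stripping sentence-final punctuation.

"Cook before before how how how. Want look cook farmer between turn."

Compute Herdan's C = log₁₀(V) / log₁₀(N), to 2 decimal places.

0.84

N = 12, V = 8.
log₁₀(V) = 0.903090, log₁₀(N) = 1.079181
C = 0.903090 / 1.079181 = 0.84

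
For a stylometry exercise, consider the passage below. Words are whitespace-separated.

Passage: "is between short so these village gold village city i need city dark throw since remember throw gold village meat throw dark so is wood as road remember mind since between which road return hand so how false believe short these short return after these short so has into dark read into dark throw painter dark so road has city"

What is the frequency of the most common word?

5

Frequencies: so:5, dark:5, short:4, throw:4, these:3, village:3, city:3, road:3, is:2, between:2, gold:2, since:2, remember:2, return:2, has:2, into:2, i:1, need:1, meat:1, wood:1, … (10 more, each freq 1)
Most common: 'so' with frequency 5.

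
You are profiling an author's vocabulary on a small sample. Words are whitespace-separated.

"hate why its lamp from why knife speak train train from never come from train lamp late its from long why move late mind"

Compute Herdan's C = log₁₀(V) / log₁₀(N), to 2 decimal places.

0.83

N = 24, V = 14.
log₁₀(V) = 1.146128, log₁₀(N) = 1.380211
C = 1.146128 / 1.380211 = 0.83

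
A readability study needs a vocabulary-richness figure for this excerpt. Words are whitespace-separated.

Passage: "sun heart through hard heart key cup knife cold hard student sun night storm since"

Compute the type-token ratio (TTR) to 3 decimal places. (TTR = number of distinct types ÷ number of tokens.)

0.800

N = 15 tokens, V = 12 types.
TTR = V / N = 12 / 15 = 0.800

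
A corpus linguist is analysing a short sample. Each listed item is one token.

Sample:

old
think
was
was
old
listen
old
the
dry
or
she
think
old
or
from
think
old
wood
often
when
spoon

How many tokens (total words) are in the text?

21

Tokens: old, think, was, was, old, listen, old, the, dry, or, she, think, old, or, from, think, old, wood, often, when, spoon
N = 21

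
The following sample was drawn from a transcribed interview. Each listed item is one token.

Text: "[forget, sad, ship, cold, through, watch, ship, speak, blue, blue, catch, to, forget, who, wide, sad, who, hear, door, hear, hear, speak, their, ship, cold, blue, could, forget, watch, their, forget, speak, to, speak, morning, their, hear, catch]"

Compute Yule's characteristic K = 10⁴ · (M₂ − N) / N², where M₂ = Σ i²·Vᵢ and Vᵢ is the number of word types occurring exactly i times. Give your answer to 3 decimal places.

Frequencies: forget:4, speak:4, hear:4, ship:3, blue:3, their:3, sad:2, cold:2, watch:2, catch:2, to:2, who:2, through:1, wide:1, door:1, could:1, morning:1
N = 38. Frequency spectrum: V_1=5, V_2=6, V_3=3, V_4=3
M₂ = 1²·5 + 2²·6 + 3²·3 + 4²·3 = 104
K = 10000 × (104 − 38) / 38² = 457.064

457.064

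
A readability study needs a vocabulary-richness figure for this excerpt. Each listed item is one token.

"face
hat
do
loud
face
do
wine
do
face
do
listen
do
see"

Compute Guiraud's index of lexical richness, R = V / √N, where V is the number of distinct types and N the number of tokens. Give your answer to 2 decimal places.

1.94

N = 13, V = 7.
√N = 3.605551
R = 7 / 3.605551 = 1.94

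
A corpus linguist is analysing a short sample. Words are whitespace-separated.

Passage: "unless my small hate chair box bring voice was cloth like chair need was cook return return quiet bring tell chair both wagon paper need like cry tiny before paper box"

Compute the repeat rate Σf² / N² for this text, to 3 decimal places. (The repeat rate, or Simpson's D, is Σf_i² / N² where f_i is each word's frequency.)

0.053

Frequencies: chair:3, box:2, bring:2, was:2, like:2, need:2, return:2, paper:2, unless:1, my:1, small:1, hate:1, voice:1, cloth:1, cook:1, quiet:1, tell:1, both:1, wagon:1, cry:1, … (2 more, each freq 1)
Σf² = 51; N² = 961
Repeat rate = 51 / 961 = 0.053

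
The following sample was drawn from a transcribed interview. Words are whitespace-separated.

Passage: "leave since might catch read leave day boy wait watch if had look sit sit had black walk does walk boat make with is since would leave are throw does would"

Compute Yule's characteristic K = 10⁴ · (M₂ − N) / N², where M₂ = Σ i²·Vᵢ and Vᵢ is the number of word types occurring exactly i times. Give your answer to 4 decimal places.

187.3049

Frequencies: leave:3, since:2, had:2, sit:2, walk:2, does:2, would:2, might:1, catch:1, read:1, day:1, boy:1, wait:1, watch:1, if:1, look:1, black:1, boat:1, make:1, with:1, … (3 more, each freq 1)
N = 31. Frequency spectrum: V_1=16, V_2=6, V_3=1
M₂ = 1²·16 + 2²·6 + 3²·1 = 49
K = 10000 × (49 − 31) / 31² = 187.3049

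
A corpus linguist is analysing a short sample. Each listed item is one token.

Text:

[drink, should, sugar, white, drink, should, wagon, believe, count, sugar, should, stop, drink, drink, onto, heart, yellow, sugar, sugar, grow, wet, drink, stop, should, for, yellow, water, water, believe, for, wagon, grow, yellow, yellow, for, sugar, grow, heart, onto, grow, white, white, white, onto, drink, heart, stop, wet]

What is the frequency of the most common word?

6

Frequencies: drink:6, sugar:5, should:4, white:4, yellow:4, grow:4, stop:3, onto:3, heart:3, for:3, wagon:2, believe:2, wet:2, water:2, count:1
Most common: 'drink' with frequency 6.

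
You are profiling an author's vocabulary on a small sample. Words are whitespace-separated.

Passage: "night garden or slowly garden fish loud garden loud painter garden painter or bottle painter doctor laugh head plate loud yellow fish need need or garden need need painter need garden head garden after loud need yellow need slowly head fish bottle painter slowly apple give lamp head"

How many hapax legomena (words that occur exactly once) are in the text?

Frequencies: garden:7, need:7, painter:5, loud:4, head:4, or:3, slowly:3, fish:3, bottle:2, yellow:2, night:1, doctor:1, laugh:1, plate:1, after:1, apple:1, give:1, lamp:1
Hapax (freq=1): after, apple, doctor, give, lamp, laugh, night, plate

8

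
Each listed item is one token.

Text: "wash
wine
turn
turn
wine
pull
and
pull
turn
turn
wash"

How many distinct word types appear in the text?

5

Distinct types: {and, pull, turn, wash, wine}
V = 5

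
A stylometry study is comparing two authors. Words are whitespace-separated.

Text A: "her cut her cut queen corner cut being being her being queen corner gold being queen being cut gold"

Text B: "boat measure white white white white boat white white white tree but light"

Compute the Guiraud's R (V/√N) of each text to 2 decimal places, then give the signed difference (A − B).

A: V=6, N=19, R=1.38
B: V=6, N=13, R=1.66
Difference = 1.38 − 1.66 = -0.28

-0.28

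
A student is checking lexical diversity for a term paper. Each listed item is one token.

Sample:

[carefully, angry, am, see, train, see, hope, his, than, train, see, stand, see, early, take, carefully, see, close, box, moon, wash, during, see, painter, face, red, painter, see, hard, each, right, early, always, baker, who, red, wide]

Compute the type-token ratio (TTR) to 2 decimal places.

N = 37 tokens, V = 26 types.
TTR = V / N = 26 / 37 = 0.70

0.70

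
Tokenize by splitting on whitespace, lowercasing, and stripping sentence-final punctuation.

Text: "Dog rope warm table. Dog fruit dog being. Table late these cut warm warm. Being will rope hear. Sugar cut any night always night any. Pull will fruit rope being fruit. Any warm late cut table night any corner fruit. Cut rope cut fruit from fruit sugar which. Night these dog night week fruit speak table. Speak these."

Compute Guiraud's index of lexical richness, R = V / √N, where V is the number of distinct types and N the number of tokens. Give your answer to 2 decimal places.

N = 58, V = 21.
√N = 7.615773
R = 21 / 7.615773 = 2.76

2.76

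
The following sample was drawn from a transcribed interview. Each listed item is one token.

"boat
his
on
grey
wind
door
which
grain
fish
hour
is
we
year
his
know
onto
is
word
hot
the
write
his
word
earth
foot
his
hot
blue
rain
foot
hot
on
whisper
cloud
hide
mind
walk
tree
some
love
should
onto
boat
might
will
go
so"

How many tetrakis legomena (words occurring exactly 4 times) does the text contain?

1

Frequencies: his:4, hot:3, boat:2, on:2, is:2, onto:2, word:2, foot:2, grey:1, wind:1, door:1, which:1, grain:1, fish:1, hour:1, we:1, year:1, know:1, the:1, write:1, … (16 more, each freq 1)
Words with frequency 4: his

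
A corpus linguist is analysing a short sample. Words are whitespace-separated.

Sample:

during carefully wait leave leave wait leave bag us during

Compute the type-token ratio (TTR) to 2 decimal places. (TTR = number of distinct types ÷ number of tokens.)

0.60

N = 10 tokens, V = 6 types.
TTR = V / N = 6 / 10 = 0.60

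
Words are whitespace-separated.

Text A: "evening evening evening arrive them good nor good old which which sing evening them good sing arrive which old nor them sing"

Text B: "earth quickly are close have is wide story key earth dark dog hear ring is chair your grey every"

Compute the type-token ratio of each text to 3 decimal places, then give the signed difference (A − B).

-0.531

TTR(A) = 8/22 = 0.364
TTR(B) = 17/19 = 0.895
Difference = 0.364 − 0.895 = -0.531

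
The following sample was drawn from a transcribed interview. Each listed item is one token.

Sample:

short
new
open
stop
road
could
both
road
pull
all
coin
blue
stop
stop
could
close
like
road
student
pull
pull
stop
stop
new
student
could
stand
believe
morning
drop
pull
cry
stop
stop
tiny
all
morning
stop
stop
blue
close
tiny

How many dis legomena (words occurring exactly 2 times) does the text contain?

7

Frequencies: stop:9, pull:4, road:3, could:3, new:2, all:2, blue:2, close:2, student:2, morning:2, tiny:2, short:1, open:1, both:1, coin:1, like:1, stand:1, believe:1, drop:1, cry:1
Words with frequency 2: all, blue, close, morning, new, student, tiny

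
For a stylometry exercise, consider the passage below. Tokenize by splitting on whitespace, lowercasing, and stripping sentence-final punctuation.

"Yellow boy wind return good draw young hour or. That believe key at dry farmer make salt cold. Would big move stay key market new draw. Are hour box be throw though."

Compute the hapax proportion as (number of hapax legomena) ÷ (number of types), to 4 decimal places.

Frequencies: draw:2, hour:2, key:2, yellow:1, boy:1, wind:1, return:1, good:1, young:1, or:1, that:1, believe:1, at:1, dry:1, farmer:1, make:1, salt:1, cold:1, would:1, big:1, … (9 more, each freq 1)
Hapax count = 26; type count = 29.
Ratio = 26 / 29 = 0.8966

0.8966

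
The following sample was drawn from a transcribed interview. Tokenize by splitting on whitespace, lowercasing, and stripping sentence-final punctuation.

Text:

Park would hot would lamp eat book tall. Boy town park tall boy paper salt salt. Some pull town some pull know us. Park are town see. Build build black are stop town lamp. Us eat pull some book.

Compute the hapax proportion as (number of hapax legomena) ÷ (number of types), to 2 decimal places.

0.30

Frequencies: town:4, park:3, some:3, pull:3, would:2, lamp:2, eat:2, book:2, tall:2, boy:2, salt:2, us:2, are:2, build:2, hot:1, paper:1, know:1, see:1, black:1, stop:1
Hapax count = 6; type count = 20.
Ratio = 6 / 20 = 0.30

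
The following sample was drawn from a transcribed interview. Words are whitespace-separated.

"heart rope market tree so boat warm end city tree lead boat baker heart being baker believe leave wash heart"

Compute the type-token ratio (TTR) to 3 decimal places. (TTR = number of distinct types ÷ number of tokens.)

N = 20 tokens, V = 15 types.
TTR = V / N = 15 / 20 = 0.750

0.750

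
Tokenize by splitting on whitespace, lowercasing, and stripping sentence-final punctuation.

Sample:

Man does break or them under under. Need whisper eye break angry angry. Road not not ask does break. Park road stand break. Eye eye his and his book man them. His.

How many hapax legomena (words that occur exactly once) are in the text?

8

Frequencies: break:4, eye:3, his:3, man:2, does:2, them:2, under:2, angry:2, road:2, not:2, or:1, need:1, whisper:1, ask:1, park:1, stand:1, and:1, book:1
Hapax (freq=1): and, ask, book, need, or, park, stand, whisper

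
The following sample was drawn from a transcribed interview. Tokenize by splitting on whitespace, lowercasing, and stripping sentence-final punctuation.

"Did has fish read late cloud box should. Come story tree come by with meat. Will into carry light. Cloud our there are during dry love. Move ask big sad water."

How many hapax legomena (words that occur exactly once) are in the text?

Frequencies: cloud:2, come:2, did:1, has:1, fish:1, read:1, late:1, box:1, should:1, story:1, tree:1, by:1, with:1, meat:1, will:1, into:1, carry:1, light:1, our:1, there:1, … (9 more, each freq 1)
Hapax (freq=1): are, ask, big, box, by, carry, did, dry, during, fish, has, into, late, light, love, meat, move, our, read, sad, should, story, there, tree, water, will, with

27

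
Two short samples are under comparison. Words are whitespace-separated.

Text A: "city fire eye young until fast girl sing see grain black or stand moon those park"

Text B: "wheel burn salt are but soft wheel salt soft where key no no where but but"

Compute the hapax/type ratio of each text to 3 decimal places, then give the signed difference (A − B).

A: hapax=16, V=16, ratio=1.000
B: hapax=3, V=9, ratio=0.333
Difference = 1.000 − 0.333 = 0.667

0.667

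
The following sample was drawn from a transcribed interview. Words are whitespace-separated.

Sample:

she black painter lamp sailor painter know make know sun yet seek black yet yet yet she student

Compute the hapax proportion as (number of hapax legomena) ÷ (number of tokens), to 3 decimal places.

Frequencies: yet:4, she:2, black:2, painter:2, know:2, lamp:1, sailor:1, make:1, sun:1, seek:1, student:1
Hapax count = 6; token count = 18.
Ratio = 6 / 18 = 0.333

0.333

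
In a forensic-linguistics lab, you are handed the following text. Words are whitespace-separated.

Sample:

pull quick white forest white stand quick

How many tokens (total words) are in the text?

Tokens: pull, quick, white, forest, white, stand, quick
N = 7

7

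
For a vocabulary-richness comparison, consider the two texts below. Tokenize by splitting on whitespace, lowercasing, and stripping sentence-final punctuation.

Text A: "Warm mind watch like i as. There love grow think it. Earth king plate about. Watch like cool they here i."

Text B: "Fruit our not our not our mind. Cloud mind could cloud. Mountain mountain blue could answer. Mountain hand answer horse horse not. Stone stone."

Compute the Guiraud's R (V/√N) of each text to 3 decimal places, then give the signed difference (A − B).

1.479

A: V=18, N=21, R=3.928
B: V=12, N=24, R=2.449
Difference = 3.928 − 2.449 = 1.479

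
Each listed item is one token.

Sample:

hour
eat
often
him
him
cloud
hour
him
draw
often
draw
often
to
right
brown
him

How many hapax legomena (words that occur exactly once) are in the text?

Frequencies: him:4, often:3, hour:2, draw:2, eat:1, cloud:1, to:1, right:1, brown:1
Hapax (freq=1): brown, cloud, eat, right, to

5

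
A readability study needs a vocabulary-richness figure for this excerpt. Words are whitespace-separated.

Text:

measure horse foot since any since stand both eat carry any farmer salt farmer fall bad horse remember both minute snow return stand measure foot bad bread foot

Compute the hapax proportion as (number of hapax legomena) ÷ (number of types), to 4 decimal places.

Frequencies: foot:3, measure:2, horse:2, since:2, any:2, stand:2, both:2, farmer:2, bad:2, eat:1, carry:1, salt:1, fall:1, remember:1, minute:1, snow:1, return:1, bread:1
Hapax count = 9; type count = 18.
Ratio = 9 / 18 = 0.5000

0.5000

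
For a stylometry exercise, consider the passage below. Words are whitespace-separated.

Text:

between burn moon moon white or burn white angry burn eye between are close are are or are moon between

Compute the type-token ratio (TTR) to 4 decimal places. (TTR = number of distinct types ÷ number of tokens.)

0.4500

N = 20 tokens, V = 9 types.
TTR = V / N = 9 / 20 = 0.4500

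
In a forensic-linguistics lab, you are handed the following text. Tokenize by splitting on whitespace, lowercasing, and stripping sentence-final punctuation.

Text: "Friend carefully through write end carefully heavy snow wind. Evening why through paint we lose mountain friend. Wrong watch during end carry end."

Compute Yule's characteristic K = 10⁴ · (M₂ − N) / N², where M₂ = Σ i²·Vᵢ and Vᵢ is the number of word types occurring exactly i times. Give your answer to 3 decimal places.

Frequencies: end:3, friend:2, carefully:2, through:2, write:1, heavy:1, snow:1, wind:1, evening:1, why:1, paint:1, we:1, lose:1, mountain:1, wrong:1, watch:1, during:1, carry:1
N = 23. Frequency spectrum: V_1=14, V_2=3, V_3=1
M₂ = 1²·14 + 2²·3 + 3²·1 = 35
K = 10000 × (35 − 23) / 23² = 226.843

226.843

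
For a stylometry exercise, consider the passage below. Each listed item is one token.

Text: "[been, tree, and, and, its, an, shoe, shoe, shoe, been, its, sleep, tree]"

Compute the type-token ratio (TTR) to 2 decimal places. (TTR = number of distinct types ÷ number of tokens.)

N = 13 tokens, V = 7 types.
TTR = V / N = 7 / 13 = 0.54

0.54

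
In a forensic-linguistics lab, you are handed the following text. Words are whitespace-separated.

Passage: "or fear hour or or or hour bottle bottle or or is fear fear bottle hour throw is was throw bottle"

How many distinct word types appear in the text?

7

Distinct types: {bottle, fear, hour, is, or, throw, was}
V = 7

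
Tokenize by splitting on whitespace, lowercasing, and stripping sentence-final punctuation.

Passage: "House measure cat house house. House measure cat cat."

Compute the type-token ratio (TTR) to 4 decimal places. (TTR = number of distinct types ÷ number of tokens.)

0.3333

N = 9 tokens, V = 3 types.
TTR = V / N = 3 / 9 = 0.3333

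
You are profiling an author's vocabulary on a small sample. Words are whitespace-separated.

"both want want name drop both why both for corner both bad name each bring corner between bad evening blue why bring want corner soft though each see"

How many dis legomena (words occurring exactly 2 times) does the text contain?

Frequencies: both:4, want:3, corner:3, name:2, why:2, bad:2, each:2, bring:2, drop:1, for:1, between:1, evening:1, blue:1, soft:1, though:1, see:1
Words with frequency 2: bad, bring, each, name, why

5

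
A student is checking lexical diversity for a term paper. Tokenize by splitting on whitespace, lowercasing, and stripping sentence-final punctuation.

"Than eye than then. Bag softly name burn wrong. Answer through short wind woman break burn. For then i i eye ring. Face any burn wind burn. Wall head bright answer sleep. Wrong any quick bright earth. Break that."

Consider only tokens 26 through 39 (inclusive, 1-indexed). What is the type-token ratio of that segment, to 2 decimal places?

Segment tokens 26–39: wind, burn, wall, head, bright, answer, sleep, wrong, any, quick, bright, earth, break, that
Segment N = 14, segment V = 13.
TTR = 13 / 14 = 0.93

0.93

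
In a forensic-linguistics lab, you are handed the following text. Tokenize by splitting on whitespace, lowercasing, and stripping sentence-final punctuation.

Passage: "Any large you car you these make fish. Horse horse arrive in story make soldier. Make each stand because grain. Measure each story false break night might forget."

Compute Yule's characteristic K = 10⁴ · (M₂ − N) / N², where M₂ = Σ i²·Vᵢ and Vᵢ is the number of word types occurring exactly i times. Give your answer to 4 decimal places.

178.5714

Frequencies: make:3, you:2, horse:2, story:2, each:2, any:1, large:1, car:1, these:1, fish:1, arrive:1, in:1, soldier:1, stand:1, because:1, grain:1, measure:1, false:1, break:1, night:1, … (2 more, each freq 1)
N = 28. Frequency spectrum: V_1=17, V_2=4, V_3=1
M₂ = 1²·17 + 2²·4 + 3²·1 = 42
K = 10000 × (42 − 28) / 28² = 178.5714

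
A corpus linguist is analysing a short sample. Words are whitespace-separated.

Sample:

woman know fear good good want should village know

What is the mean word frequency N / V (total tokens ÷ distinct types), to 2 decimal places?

N = 9 tokens, V = 7 types.
Mean frequency = N / V = 9 / 7 = 1.29

1.29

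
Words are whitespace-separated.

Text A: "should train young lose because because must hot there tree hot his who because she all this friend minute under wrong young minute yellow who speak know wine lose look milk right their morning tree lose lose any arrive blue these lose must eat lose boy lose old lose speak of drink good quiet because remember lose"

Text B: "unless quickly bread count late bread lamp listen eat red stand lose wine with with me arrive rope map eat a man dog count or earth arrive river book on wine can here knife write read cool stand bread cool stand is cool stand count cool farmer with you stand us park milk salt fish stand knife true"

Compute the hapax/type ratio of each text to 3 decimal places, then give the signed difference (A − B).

A: hapax=30, V=39, ratio=0.769
B: hapax=31, V=40, ratio=0.775
Difference = 0.769 − 0.775 = -0.006

-0.006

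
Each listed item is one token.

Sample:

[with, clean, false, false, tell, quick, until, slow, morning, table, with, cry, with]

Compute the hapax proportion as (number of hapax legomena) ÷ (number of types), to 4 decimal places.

0.8000

Frequencies: with:3, false:2, clean:1, tell:1, quick:1, until:1, slow:1, morning:1, table:1, cry:1
Hapax count = 8; type count = 10.
Ratio = 8 / 10 = 0.8000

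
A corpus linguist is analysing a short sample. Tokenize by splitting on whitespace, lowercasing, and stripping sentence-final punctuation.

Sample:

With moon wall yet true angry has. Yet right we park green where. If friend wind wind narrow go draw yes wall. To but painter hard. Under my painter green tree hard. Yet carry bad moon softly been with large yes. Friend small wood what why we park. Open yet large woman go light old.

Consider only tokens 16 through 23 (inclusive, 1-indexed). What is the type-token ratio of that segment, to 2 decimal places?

Segment tokens 16–23: wind, wind, narrow, go, draw, yes, wall, to
Segment N = 8, segment V = 7.
TTR = 7 / 8 = 0.88

0.88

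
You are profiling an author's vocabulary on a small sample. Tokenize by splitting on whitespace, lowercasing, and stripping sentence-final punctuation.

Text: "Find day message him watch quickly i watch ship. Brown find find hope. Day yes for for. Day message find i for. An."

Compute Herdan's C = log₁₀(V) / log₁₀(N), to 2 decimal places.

0.82

N = 23, V = 13.
log₁₀(V) = 1.113943, log₁₀(N) = 1.361728
C = 1.113943 / 1.361728 = 0.82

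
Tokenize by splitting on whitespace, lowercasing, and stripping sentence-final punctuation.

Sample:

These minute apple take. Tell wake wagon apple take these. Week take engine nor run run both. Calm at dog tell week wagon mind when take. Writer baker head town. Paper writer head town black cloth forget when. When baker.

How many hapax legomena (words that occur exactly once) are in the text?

13

Frequencies: take:4, when:3, these:2, apple:2, tell:2, wagon:2, week:2, run:2, writer:2, baker:2, head:2, town:2, minute:1, wake:1, engine:1, nor:1, both:1, calm:1, at:1, dog:1, … (5 more, each freq 1)
Hapax (freq=1): at, black, both, calm, cloth, dog, engine, forget, mind, minute, nor, paper, wake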